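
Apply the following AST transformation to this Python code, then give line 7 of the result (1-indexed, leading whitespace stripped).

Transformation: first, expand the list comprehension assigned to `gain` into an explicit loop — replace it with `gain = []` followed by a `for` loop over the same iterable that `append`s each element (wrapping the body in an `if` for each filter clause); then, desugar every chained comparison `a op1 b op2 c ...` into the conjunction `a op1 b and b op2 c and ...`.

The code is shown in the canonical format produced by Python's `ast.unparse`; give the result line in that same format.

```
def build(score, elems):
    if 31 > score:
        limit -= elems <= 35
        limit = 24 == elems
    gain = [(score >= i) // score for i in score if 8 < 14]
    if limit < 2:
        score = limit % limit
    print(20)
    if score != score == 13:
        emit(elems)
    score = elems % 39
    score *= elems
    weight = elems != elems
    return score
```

Transformed code:
def build(score, elems):
    if 31 > score:
        limit -= elems <= 35
        limit = 24 == elems
    gain = []
    for i in score:
        if 8 < 14:
            gain.append((score >= i) // score)
    if limit < 2:
        score = limit % limit
    print(20)
    if score != score and score == 13:
        emit(elems)
    score = elems % 39
    score *= elems
    weight = elems != elems
    return score

if 8 < 14:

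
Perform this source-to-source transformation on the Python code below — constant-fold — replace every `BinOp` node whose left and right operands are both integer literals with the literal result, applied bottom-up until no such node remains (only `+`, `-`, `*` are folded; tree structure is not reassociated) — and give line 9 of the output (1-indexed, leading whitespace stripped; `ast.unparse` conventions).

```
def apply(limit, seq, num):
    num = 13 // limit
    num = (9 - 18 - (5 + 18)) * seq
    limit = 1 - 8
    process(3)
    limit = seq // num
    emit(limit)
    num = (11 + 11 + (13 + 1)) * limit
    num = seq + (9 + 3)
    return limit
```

Transformed code:
def apply(limit, seq, num):
    num = 13 // limit
    num = -32 * seq
    limit = -7
    process(3)
    limit = seq // num
    emit(limit)
    num = 36 * limit
    num = seq + 12
    return limit

num = seq + 12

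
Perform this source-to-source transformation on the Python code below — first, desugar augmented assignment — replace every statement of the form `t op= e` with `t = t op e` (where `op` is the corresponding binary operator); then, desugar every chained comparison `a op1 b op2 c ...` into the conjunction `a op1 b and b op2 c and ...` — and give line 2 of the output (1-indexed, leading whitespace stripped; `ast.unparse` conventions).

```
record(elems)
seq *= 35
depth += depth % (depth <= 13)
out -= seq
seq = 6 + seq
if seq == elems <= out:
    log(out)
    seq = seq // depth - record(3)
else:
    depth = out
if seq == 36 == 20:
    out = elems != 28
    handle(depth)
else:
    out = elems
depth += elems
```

seq = seq * 35

Transformed code:
record(elems)
seq = seq * 35
depth = depth + depth % (depth <= 13)
out = out - seq
seq = 6 + seq
if seq == elems and elems <= out:
    log(out)
    seq = seq // depth - record(3)
else:
    depth = out
if seq == 36 and 36 == 20:
    out = elems != 28
    handle(depth)
else:
    out = elems
depth = depth + elems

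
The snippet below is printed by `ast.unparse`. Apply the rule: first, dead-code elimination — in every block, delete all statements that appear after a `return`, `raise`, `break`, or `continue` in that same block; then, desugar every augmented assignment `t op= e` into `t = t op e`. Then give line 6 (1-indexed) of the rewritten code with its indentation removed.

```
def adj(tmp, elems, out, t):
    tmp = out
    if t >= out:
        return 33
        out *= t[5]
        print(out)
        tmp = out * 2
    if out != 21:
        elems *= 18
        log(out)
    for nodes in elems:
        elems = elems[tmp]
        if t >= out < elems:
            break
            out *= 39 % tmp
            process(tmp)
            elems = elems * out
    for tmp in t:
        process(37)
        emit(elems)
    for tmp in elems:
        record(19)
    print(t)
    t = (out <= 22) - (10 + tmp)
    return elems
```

Transformed code:
def adj(tmp, elems, out, t):
    tmp = out
    if t >= out:
        return 33
    if out != 21:
        elems = elems * 18
        log(out)
    for nodes in elems:
        elems = elems[tmp]
        if t >= out < elems:
            break
    for tmp in t:
        process(37)
        emit(elems)
    for tmp in elems:
        record(19)
    print(t)
    t = (out <= 22) - (10 + tmp)
    return elems

elems = elems * 18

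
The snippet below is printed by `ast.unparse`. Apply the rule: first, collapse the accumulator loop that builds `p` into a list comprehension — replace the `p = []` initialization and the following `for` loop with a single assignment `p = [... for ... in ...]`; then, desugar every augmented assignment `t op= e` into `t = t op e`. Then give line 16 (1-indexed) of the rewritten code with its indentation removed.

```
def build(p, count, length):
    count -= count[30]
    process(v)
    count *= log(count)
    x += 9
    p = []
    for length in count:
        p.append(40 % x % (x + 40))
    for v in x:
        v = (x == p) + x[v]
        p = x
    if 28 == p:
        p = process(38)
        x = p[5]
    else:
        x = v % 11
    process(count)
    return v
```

return v

Transformed code:
def build(p, count, length):
    count = count - count[30]
    process(v)
    count = count * log(count)
    x = x + 9
    p = [40 % x % (x + 40) for length in count]
    for v in x:
        v = (x == p) + x[v]
        p = x
    if 28 == p:
        p = process(38)
        x = p[5]
    else:
        x = v % 11
    process(count)
    return v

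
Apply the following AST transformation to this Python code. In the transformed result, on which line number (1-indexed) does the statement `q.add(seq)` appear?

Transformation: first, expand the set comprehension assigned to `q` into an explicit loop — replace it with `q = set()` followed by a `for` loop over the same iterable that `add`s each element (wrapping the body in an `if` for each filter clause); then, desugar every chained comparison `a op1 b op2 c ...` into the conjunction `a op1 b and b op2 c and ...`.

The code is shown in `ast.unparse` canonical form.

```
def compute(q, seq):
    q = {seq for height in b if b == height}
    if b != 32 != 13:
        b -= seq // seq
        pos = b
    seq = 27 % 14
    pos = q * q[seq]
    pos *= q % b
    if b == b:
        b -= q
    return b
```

5

Transformed code:
def compute(q, seq):
    q = set()
    for height in b:
        if b == height:
            q.add(seq)
    if b != 32 and 32 != 13:
        b -= seq // seq
        pos = b
    seq = 27 % 14
    pos = q * q[seq]
    pos *= q % b
    if b == b:
        b -= q
    return b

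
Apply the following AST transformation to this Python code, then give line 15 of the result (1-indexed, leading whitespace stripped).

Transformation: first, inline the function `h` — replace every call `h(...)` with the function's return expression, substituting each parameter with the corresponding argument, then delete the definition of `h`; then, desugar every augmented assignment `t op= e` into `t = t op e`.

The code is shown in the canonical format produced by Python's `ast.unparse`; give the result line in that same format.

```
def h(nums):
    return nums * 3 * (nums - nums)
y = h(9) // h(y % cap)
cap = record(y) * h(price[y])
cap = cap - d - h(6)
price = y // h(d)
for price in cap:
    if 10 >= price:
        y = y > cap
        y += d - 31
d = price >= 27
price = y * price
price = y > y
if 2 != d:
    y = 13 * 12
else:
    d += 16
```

Transformed code:
y = 9 * 3 * (9 - 9) // (y % cap * 3 * (y % cap - y % cap))
cap = record(y) * (price[y] * 3 * (price[y] - price[y]))
cap = cap - d - 6 * 3 * (6 - 6)
price = y // (d * 3 * (d - d))
for price in cap:
    if 10 >= price:
        y = y > cap
        y = y + (d - 31)
d = price >= 27
price = y * price
price = y > y
if 2 != d:
    y = 13 * 12
else:
    d = d + 16

d = d + 16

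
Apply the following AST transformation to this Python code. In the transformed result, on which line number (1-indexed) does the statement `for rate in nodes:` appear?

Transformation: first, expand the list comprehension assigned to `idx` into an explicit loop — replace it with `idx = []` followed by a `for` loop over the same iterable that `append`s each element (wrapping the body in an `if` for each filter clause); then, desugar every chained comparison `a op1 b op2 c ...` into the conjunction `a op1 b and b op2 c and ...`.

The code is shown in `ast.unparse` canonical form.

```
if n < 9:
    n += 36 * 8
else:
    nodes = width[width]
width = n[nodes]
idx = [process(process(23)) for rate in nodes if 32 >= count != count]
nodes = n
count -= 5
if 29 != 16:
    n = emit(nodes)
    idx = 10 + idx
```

7

Transformed code:
if n < 9:
    n += 36 * 8
else:
    nodes = width[width]
width = n[nodes]
idx = []
for rate in nodes:
    if 32 >= count and count != count:
        idx.append(process(process(23)))
nodes = n
count -= 5
if 29 != 16:
    n = emit(nodes)
    idx = 10 + idx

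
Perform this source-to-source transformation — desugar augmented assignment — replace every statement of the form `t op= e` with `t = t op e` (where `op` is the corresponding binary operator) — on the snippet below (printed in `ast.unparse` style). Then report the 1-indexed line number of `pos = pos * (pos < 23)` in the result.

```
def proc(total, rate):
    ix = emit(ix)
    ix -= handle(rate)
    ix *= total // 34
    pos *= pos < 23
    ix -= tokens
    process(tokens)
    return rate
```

5

Transformed code:
def proc(total, rate):
    ix = emit(ix)
    ix = ix - handle(rate)
    ix = ix * (total // 34)
    pos = pos * (pos < 23)
    ix = ix - tokens
    process(tokens)
    return rate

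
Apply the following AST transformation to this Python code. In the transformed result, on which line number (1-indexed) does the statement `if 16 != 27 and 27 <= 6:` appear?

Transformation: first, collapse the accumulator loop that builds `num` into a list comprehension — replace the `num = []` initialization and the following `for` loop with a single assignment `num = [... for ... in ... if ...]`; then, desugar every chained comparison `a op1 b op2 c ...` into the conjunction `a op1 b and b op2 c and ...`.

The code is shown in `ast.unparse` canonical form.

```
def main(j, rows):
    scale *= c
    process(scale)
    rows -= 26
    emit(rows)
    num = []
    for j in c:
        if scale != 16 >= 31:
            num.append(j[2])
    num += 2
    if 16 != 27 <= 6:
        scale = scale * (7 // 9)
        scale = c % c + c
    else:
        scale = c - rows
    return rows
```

Transformed code:
def main(j, rows):
    scale *= c
    process(scale)
    rows -= 26
    emit(rows)
    num = [j[2] for j in c if scale != 16 and 16 >= 31]
    num += 2
    if 16 != 27 and 27 <= 6:
        scale = scale * (7 // 9)
        scale = c % c + c
    else:
        scale = c - rows
    return rows

8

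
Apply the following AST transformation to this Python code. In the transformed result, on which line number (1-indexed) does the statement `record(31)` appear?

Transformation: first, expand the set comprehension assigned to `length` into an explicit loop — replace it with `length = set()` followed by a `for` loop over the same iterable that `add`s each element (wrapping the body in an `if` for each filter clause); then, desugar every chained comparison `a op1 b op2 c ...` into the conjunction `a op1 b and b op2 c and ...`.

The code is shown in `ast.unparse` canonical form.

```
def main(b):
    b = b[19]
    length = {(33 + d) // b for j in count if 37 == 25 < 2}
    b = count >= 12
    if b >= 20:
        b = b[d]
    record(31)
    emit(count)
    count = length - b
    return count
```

Transformed code:
def main(b):
    b = b[19]
    length = set()
    for j in count:
        if 37 == 25 and 25 < 2:
            length.add((33 + d) // b)
    b = count >= 12
    if b >= 20:
        b = b[d]
    record(31)
    emit(count)
    count = length - b
    return count

10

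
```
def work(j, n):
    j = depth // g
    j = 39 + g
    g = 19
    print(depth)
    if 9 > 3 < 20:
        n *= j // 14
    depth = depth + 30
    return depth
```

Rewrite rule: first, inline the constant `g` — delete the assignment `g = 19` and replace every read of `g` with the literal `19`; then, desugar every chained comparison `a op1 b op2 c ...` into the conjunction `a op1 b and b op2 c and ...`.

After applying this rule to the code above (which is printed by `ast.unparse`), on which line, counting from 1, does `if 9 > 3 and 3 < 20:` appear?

Transformed code:
def work(j, n):
    j = depth // 19
    j = 39 + 19
    print(depth)
    if 9 > 3 and 3 < 20:
        n *= j // 14
    depth = depth + 30
    return depth

5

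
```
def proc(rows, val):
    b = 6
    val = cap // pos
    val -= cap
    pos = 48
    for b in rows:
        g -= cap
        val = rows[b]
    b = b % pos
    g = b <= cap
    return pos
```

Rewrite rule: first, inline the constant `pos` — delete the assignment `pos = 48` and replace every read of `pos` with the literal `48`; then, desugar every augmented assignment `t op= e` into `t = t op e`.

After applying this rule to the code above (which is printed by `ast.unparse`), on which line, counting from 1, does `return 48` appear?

Transformed code:
def proc(rows, val):
    b = 6
    val = cap // 48
    val = val - cap
    for b in rows:
        g = g - cap
        val = rows[b]
    b = b % 48
    g = b <= cap
    return 48

10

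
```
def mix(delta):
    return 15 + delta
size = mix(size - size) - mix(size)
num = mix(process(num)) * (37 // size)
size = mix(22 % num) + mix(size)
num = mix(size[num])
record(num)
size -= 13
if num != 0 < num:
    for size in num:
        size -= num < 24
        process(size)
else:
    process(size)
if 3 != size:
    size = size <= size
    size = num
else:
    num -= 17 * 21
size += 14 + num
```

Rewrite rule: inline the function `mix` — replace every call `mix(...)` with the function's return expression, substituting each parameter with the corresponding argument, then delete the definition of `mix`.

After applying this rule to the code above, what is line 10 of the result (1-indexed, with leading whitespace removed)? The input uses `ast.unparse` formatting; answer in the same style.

Transformed code:
size = 15 + (size - size) - (15 + size)
num = (15 + process(num)) * (37 // size)
size = 15 + 22 % num + (15 + size)
num = 15 + size[num]
record(num)
size -= 13
if num != 0 < num:
    for size in num:
        size -= num < 24
        process(size)
else:
    process(size)
if 3 != size:
    size = size <= size
    size = num
else:
    num -= 17 * 21
size += 14 + num

process(size)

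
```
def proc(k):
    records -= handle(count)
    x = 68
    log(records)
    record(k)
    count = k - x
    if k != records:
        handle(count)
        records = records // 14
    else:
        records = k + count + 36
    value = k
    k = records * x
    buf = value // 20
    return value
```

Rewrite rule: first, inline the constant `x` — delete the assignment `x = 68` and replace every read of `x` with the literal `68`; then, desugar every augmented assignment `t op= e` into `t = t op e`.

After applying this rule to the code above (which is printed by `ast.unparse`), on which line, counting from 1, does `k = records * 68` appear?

Transformed code:
def proc(k):
    records = records - handle(count)
    log(records)
    record(k)
    count = k - 68
    if k != records:
        handle(count)
        records = records // 14
    else:
        records = k + count + 36
    value = k
    k = records * 68
    buf = value // 20
    return value

12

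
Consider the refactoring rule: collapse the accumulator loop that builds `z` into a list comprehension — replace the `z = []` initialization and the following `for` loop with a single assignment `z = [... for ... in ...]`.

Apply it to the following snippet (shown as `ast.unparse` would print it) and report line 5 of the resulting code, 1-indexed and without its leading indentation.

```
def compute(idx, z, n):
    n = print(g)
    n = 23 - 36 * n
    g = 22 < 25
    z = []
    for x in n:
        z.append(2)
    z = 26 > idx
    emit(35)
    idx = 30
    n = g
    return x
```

Transformed code:
def compute(idx, z, n):
    n = print(g)
    n = 23 - 36 * n
    g = 22 < 25
    z = [2 for x in n]
    z = 26 > idx
    emit(35)
    idx = 30
    n = g
    return x

z = [2 for x in n]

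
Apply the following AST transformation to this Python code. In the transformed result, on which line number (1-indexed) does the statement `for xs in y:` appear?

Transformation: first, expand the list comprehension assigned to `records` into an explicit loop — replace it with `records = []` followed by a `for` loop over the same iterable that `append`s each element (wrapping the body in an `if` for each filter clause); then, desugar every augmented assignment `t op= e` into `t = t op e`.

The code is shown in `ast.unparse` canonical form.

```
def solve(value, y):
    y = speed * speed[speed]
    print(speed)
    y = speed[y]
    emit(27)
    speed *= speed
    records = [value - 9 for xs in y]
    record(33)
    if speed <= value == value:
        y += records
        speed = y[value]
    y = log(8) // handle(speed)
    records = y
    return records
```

Transformed code:
def solve(value, y):
    y = speed * speed[speed]
    print(speed)
    y = speed[y]
    emit(27)
    speed = speed * speed
    records = []
    for xs in y:
        records.append(value - 9)
    record(33)
    if speed <= value == value:
        y = y + records
        speed = y[value]
    y = log(8) // handle(speed)
    records = y
    return records

8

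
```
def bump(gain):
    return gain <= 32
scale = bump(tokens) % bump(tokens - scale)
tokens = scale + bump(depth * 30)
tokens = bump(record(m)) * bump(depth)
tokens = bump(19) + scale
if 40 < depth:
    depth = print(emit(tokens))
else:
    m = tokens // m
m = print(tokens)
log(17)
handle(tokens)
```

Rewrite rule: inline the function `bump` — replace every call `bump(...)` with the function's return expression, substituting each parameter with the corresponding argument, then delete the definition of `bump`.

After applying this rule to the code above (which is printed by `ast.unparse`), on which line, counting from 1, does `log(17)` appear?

Transformed code:
scale = (tokens <= 32) % (tokens - scale <= 32)
tokens = scale + (depth * 30 <= 32)
tokens = (record(m) <= 32) * (depth <= 32)
tokens = (19 <= 32) + scale
if 40 < depth:
    depth = print(emit(tokens))
else:
    m = tokens // m
m = print(tokens)
log(17)
handle(tokens)

10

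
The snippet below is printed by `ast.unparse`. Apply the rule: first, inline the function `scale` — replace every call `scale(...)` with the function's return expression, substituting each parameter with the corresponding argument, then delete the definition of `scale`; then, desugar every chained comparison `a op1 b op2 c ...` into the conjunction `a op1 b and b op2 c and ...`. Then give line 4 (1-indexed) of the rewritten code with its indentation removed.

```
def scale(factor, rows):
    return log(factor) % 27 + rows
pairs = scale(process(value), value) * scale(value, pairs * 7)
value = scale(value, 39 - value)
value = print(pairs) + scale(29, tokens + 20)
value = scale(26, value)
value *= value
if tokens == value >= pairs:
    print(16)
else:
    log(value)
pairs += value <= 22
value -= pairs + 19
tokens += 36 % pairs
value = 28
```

value = log(26) % 27 + value

Transformed code:
pairs = (log(process(value)) % 27 + value) * (log(value) % 27 + pairs * 7)
value = log(value) % 27 + (39 - value)
value = print(pairs) + (log(29) % 27 + (tokens + 20))
value = log(26) % 27 + value
value *= value
if tokens == value and value >= pairs:
    print(16)
else:
    log(value)
pairs += value <= 22
value -= pairs + 19
tokens += 36 % pairs
value = 28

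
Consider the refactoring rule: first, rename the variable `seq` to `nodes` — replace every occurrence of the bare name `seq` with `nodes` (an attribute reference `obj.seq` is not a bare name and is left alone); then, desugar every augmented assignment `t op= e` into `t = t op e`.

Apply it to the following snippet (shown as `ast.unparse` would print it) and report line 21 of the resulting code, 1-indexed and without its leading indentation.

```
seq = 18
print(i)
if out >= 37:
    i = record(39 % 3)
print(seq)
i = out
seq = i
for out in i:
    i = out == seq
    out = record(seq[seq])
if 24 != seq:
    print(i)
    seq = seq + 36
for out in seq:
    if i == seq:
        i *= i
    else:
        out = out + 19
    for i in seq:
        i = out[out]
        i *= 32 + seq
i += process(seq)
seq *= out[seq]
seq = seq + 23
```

Transformed code:
nodes = 18
print(i)
if out >= 37:
    i = record(39 % 3)
print(nodes)
i = out
nodes = i
for out in i:
    i = out == nodes
    out = record(nodes[nodes])
if 24 != nodes:
    print(i)
    nodes = nodes + 36
for out in nodes:
    if i == nodes:
        i = i * i
    else:
        out = out + 19
    for i in nodes:
        i = out[out]
        i = i * (32 + nodes)
i = i + process(nodes)
nodes = nodes * out[nodes]
nodes = nodes + 23

i = i * (32 + nodes)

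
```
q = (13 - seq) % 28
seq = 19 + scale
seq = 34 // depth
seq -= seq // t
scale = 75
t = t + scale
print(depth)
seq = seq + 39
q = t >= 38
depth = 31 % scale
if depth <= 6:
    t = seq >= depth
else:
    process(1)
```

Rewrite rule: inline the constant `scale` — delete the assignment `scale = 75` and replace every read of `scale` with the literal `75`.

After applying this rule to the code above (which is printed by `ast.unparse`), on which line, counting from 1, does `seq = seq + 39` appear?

Transformed code:
q = (13 - seq) % 28
seq = 19 + 75
seq = 34 // depth
seq -= seq // t
t = t + 75
print(depth)
seq = seq + 39
q = t >= 38
depth = 31 % 75
if depth <= 6:
    t = seq >= depth
else:
    process(1)

7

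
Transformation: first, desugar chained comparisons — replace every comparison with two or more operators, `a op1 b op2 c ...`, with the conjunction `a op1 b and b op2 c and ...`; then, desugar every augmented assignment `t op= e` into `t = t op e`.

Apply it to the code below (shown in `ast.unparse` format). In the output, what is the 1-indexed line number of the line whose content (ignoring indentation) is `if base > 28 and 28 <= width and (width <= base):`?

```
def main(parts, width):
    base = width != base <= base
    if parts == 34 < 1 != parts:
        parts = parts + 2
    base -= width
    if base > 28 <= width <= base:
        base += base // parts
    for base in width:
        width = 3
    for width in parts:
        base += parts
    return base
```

6

Transformed code:
def main(parts, width):
    base = width != base and base <= base
    if parts == 34 and 34 < 1 and (1 != parts):
        parts = parts + 2
    base = base - width
    if base > 28 and 28 <= width and (width <= base):
        base = base + base // parts
    for base in width:
        width = 3
    for width in parts:
        base = base + parts
    return base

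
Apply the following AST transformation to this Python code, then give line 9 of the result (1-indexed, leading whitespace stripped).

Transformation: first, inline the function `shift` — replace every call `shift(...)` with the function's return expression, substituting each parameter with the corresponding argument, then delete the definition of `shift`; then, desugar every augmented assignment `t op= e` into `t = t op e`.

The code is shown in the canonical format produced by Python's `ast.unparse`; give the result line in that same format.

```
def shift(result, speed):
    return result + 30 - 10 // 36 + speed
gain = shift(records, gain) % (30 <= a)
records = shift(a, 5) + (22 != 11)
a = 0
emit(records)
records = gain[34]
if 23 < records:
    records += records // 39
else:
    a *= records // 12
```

Transformed code:
gain = (records + 30 - 10 // 36 + gain) % (30 <= a)
records = a + 30 - 10 // 36 + 5 + (22 != 11)
a = 0
emit(records)
records = gain[34]
if 23 < records:
    records = records + records // 39
else:
    a = a * (records // 12)

a = a * (records // 12)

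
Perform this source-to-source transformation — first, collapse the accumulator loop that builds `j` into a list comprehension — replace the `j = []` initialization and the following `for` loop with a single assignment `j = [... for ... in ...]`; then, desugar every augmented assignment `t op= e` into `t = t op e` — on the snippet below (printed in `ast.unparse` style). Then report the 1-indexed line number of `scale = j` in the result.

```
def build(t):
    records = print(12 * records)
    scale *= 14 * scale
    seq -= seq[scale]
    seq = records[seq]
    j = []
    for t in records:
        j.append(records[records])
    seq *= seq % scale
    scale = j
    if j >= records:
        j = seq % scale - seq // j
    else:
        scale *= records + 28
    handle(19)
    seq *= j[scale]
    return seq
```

Transformed code:
def build(t):
    records = print(12 * records)
    scale = scale * (14 * scale)
    seq = seq - seq[scale]
    seq = records[seq]
    j = [records[records] for t in records]
    seq = seq * (seq % scale)
    scale = j
    if j >= records:
        j = seq % scale - seq // j
    else:
        scale = scale * (records + 28)
    handle(19)
    seq = seq * j[scale]
    return seq

8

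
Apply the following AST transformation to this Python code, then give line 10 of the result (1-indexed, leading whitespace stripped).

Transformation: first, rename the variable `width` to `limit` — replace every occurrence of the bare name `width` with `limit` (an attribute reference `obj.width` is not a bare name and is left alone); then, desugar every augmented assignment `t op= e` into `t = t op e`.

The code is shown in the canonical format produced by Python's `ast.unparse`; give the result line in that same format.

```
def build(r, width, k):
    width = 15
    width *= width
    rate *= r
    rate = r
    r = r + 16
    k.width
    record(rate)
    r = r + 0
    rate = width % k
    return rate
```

rate = limit % k

Transformed code:
def build(r, limit, k):
    limit = 15
    limit = limit * limit
    rate = rate * r
    rate = r
    r = r + 16
    k.width
    record(rate)
    r = r + 0
    rate = limit % k
    return rate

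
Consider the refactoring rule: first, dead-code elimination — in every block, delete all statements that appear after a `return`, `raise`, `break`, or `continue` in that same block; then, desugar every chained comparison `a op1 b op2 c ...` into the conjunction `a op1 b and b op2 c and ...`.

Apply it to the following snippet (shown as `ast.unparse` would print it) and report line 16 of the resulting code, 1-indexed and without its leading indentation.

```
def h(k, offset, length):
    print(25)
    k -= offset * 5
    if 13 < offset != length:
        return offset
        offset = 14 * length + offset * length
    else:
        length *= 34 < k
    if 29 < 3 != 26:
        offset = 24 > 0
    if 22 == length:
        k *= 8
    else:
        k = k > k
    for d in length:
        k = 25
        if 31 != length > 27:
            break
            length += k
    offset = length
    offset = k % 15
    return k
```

Transformed code:
def h(k, offset, length):
    print(25)
    k -= offset * 5
    if 13 < offset and offset != length:
        return offset
    else:
        length *= 34 < k
    if 29 < 3 and 3 != 26:
        offset = 24 > 0
    if 22 == length:
        k *= 8
    else:
        k = k > k
    for d in length:
        k = 25
        if 31 != length and length > 27:
            break
    offset = length
    offset = k % 15
    return k

if 31 != length and length > 27:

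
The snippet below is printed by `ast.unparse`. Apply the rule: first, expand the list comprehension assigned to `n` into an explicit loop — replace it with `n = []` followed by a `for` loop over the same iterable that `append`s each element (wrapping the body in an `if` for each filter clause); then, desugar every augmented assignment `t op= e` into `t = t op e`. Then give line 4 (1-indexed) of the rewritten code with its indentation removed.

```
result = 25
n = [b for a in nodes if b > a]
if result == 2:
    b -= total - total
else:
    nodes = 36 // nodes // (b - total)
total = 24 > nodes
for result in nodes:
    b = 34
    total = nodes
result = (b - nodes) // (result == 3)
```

if b > a:

Transformed code:
result = 25
n = []
for a in nodes:
    if b > a:
        n.append(b)
if result == 2:
    b = b - (total - total)
else:
    nodes = 36 // nodes // (b - total)
total = 24 > nodes
for result in nodes:
    b = 34
    total = nodes
result = (b - nodes) // (result == 3)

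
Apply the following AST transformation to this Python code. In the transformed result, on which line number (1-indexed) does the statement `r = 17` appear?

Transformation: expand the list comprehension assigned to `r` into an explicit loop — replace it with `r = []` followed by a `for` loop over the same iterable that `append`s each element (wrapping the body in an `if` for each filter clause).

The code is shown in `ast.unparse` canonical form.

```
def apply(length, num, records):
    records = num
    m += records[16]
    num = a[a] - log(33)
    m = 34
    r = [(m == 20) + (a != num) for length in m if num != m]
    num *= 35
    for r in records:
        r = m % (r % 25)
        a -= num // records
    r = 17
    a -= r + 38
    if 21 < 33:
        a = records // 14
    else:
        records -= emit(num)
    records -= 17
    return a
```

Transformed code:
def apply(length, num, records):
    records = num
    m += records[16]
    num = a[a] - log(33)
    m = 34
    r = []
    for length in m:
        if num != m:
            r.append((m == 20) + (a != num))
    num *= 35
    for r in records:
        r = m % (r % 25)
        a -= num // records
    r = 17
    a -= r + 38
    if 21 < 33:
        a = records // 14
    else:
        records -= emit(num)
    records -= 17
    return a

14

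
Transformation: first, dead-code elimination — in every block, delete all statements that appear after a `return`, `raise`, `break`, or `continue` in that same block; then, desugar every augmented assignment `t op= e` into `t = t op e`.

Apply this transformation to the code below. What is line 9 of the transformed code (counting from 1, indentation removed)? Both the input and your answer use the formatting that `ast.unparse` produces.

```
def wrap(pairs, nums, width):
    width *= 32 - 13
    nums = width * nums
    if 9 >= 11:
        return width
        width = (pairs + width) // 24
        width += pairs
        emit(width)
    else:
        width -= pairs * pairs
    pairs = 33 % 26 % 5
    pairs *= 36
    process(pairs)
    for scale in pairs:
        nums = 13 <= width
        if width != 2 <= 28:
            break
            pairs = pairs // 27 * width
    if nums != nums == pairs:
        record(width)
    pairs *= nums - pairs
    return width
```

pairs = pairs * 36

Transformed code:
def wrap(pairs, nums, width):
    width = width * (32 - 13)
    nums = width * nums
    if 9 >= 11:
        return width
    else:
        width = width - pairs * pairs
    pairs = 33 % 26 % 5
    pairs = pairs * 36
    process(pairs)
    for scale in pairs:
        nums = 13 <= width
        if width != 2 <= 28:
            break
    if nums != nums == pairs:
        record(width)
    pairs = pairs * (nums - pairs)
    return width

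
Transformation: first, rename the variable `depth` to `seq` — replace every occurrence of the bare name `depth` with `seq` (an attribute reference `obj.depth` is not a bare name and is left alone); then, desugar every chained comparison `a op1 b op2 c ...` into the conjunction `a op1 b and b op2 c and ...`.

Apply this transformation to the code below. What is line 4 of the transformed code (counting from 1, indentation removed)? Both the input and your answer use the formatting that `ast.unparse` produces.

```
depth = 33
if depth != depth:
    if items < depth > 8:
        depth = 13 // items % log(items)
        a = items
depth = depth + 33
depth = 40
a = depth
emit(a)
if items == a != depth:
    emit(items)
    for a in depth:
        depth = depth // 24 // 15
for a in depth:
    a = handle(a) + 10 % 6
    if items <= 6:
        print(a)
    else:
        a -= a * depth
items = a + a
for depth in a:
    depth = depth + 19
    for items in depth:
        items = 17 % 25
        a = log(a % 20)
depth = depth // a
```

Transformed code:
seq = 33
if seq != seq:
    if items < seq and seq > 8:
        seq = 13 // items % log(items)
        a = items
seq = seq + 33
seq = 40
a = seq
emit(a)
if items == a and a != seq:
    emit(items)
    for a in seq:
        seq = seq // 24 // 15
for a in seq:
    a = handle(a) + 10 % 6
    if items <= 6:
        print(a)
    else:
        a -= a * seq
items = a + a
for seq in a:
    seq = seq + 19
    for items in seq:
        items = 17 % 25
        a = log(a % 20)
seq = seq // a

seq = 13 // items % log(items)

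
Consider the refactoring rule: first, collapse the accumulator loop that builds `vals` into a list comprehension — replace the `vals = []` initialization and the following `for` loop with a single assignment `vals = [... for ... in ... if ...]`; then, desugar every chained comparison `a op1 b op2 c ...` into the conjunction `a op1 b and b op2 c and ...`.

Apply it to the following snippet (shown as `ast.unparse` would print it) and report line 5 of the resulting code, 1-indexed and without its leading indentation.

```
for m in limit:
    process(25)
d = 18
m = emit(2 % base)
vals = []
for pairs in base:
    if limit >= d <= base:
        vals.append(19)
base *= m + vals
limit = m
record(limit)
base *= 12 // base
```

vals = [19 for pairs in base if limit >= d and d <= base]

Transformed code:
for m in limit:
    process(25)
d = 18
m = emit(2 % base)
vals = [19 for pairs in base if limit >= d and d <= base]
base *= m + vals
limit = m
record(limit)
base *= 12 // base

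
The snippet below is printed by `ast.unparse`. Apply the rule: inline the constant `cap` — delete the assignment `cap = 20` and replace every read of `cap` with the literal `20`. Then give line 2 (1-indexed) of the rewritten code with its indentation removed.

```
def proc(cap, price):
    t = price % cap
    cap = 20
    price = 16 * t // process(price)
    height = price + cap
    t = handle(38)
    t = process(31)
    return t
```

Transformed code:
def proc(cap, price):
    t = price % 20
    price = 16 * t // process(price)
    height = price + 20
    t = handle(38)
    t = process(31)
    return t

t = price % 20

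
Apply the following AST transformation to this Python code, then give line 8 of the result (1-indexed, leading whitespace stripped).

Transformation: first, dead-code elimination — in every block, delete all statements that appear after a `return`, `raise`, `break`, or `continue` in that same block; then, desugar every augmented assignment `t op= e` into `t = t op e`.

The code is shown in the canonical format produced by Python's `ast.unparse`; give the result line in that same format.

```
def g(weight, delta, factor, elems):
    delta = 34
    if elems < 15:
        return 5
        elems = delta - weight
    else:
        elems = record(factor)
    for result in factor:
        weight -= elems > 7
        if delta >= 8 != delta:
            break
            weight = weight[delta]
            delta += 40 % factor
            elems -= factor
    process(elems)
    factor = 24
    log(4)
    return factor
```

Transformed code:
def g(weight, delta, factor, elems):
    delta = 34
    if elems < 15:
        return 5
    else:
        elems = record(factor)
    for result in factor:
        weight = weight - (elems > 7)
        if delta >= 8 != delta:
            break
    process(elems)
    factor = 24
    log(4)
    return factor

weight = weight - (elems > 7)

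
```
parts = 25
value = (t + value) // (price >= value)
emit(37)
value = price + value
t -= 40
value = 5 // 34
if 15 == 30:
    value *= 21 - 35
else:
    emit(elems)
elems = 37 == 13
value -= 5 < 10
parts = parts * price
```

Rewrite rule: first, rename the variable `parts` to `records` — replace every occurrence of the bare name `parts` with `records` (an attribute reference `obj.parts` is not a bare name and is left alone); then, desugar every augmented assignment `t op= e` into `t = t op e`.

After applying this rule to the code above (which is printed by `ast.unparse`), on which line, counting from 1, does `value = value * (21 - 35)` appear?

Transformed code:
records = 25
value = (t + value) // (price >= value)
emit(37)
value = price + value
t = t - 40
value = 5 // 34
if 15 == 30:
    value = value * (21 - 35)
else:
    emit(elems)
elems = 37 == 13
value = value - (5 < 10)
records = records * price

8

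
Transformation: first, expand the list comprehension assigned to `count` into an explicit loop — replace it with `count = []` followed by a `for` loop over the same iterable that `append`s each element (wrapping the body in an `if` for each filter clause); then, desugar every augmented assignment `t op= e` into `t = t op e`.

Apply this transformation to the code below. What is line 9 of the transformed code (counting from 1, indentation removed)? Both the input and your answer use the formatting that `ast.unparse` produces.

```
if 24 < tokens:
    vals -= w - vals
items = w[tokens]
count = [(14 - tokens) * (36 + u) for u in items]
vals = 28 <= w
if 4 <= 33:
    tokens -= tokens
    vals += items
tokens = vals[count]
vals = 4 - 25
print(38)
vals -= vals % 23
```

tokens = tokens - tokens

Transformed code:
if 24 < tokens:
    vals = vals - (w - vals)
items = w[tokens]
count = []
for u in items:
    count.append((14 - tokens) * (36 + u))
vals = 28 <= w
if 4 <= 33:
    tokens = tokens - tokens
    vals = vals + items
tokens = vals[count]
vals = 4 - 25
print(38)
vals = vals - vals % 23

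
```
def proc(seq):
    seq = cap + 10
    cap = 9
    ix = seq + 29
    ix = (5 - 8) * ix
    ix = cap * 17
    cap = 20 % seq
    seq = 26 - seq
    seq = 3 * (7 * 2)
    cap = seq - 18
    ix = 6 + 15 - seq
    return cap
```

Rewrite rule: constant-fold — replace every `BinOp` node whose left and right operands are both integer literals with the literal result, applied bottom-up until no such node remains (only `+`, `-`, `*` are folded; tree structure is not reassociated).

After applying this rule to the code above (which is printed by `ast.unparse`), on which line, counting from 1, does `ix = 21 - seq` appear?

Transformed code:
def proc(seq):
    seq = cap + 10
    cap = 9
    ix = seq + 29
    ix = -3 * ix
    ix = cap * 17
    cap = 20 % seq
    seq = 26 - seq
    seq = 42
    cap = seq - 18
    ix = 21 - seq
    return cap

11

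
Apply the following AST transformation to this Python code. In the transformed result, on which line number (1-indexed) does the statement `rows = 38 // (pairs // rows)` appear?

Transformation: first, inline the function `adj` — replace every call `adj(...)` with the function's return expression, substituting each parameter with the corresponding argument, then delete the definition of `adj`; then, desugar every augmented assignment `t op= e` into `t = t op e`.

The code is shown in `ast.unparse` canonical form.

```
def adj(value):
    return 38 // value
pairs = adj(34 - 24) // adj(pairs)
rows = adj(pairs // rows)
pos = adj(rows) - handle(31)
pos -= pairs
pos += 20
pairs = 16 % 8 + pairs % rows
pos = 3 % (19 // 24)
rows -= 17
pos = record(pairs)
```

Transformed code:
pairs = 38 // (34 - 24) // (38 // pairs)
rows = 38 // (pairs // rows)
pos = 38 // rows - handle(31)
pos = pos - pairs
pos = pos + 20
pairs = 16 % 8 + pairs % rows
pos = 3 % (19 // 24)
rows = rows - 17
pos = record(pairs)

2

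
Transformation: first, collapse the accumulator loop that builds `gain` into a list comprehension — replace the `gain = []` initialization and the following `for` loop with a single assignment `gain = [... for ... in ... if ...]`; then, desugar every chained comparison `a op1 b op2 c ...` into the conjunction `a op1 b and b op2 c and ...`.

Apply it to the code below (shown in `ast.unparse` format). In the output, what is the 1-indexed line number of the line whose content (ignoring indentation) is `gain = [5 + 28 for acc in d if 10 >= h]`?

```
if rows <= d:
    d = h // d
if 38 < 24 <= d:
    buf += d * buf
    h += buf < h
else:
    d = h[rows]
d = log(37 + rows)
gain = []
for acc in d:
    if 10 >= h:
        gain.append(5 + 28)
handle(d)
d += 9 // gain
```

Transformed code:
if rows <= d:
    d = h // d
if 38 < 24 and 24 <= d:
    buf += d * buf
    h += buf < h
else:
    d = h[rows]
d = log(37 + rows)
gain = [5 + 28 for acc in d if 10 >= h]
handle(d)
d += 9 // gain

9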